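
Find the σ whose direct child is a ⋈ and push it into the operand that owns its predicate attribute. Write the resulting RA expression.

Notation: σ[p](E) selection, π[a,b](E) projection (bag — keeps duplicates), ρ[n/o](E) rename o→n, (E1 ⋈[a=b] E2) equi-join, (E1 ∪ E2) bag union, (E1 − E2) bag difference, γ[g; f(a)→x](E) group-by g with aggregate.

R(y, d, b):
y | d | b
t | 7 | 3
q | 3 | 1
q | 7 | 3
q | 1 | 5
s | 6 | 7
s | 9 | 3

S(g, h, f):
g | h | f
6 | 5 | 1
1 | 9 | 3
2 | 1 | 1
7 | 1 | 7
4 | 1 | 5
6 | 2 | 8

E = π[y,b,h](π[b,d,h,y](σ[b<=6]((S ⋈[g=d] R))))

σ filters on b, owned by the right side.
E' = π[y,b,h](π[b,d,h,y]((S ⋈[g=d] σ[b<=6](R))))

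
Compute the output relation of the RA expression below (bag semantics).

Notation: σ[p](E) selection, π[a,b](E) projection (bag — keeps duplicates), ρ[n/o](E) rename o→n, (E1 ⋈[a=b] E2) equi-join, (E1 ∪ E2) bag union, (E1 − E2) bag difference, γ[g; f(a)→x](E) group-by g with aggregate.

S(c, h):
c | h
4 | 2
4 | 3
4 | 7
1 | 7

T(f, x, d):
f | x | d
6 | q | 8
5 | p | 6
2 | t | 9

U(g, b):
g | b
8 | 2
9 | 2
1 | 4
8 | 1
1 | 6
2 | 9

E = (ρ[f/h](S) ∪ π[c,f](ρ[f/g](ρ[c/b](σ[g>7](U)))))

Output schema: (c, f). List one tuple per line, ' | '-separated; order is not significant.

Subexpression sizes:
  S → 4
  ρ[f/h](S) → 4
  U → 6
  σ[g>7](U) → 3
  ρ[c/b](σ[g>7](U)) → 3
  ρ[f/g](ρ[c/b](σ[g>7](U))) → 3
  π[c,f](ρ[f/g](ρ[c/b](σ[g>7](U)))) → 3
  (ρ[f/h](S) ∪ π[c,f](ρ[f/g](ρ[c/b](σ[g>7](U))))) → 7

== RESULT ==
c | f
1 | 7
1 | 8
2 | 8
2 | 9
4 | 2
4 | 3
4 | 7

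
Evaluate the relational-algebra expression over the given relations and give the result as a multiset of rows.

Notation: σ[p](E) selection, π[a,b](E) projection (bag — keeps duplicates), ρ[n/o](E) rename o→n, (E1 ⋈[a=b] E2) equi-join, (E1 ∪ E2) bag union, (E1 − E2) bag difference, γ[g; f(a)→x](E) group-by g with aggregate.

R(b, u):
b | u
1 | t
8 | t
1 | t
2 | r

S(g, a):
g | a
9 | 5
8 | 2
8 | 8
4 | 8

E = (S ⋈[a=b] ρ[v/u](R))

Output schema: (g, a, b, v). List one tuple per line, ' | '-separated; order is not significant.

Stepwise |·|:
  S → 4
  R → 4
  ρ[v/u](R) → 4
  (S ⋈[a=b] ρ[v/u](R)) → 3

== RESULT ==
g | a | b | v
4 | 8 | 8 | t
8 | 2 | 2 | r
8 | 8 | 8 | t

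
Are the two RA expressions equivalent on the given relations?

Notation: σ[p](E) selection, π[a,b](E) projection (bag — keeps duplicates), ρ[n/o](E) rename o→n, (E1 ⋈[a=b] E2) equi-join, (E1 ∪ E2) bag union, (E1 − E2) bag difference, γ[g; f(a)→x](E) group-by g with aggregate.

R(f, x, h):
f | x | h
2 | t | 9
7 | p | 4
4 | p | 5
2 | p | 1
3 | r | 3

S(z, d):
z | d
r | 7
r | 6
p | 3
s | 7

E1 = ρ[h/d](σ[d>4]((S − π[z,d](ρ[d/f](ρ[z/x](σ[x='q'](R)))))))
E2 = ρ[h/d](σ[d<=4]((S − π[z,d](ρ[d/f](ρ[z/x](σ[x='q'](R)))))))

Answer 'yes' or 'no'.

E1 stepwise |·|:
  S → 4
  R → 5
  σ[x='q'](R) → 0
  ρ[z/x](σ[x='q'](R)) → 0
  ρ[d/f](ρ[z/x](σ[x='q'](R))) → 0
  π[z,d](ρ[d/f](ρ[z/x](σ[x='q'](R)))) → 0
  (S − π[z,d](ρ[d/f](ρ[z/x](σ[x='q'](R))))) → 4
  σ[d>4]((S − π[z,d](ρ[d/f](ρ[z/x](σ[x='q'](R)))))) → 3
  ρ[h/d](σ[d>4]((S − π[z,d](ρ[d/f](ρ[z/x](σ[x='q'](R))))))) → 3
E2 stepwise |·|:
  S → 4
  R → 5
  σ[x='q'](R) → 0
  ρ[z/x](σ[x='q'](R)) → 0
  ρ[d/f](ρ[z/x](σ[x='q'](R))) → 0
  π[z,d](ρ[d/f](ρ[z/x](σ[x='q'](R)))) → 0
  (S − π[z,d](ρ[d/f](ρ[z/x](σ[x='q'](R))))) → 4
  σ[d<=4]((S − π[z,d](ρ[d/f](ρ[z/x](σ[x='q'](R)))))) → 1
  ρ[h/d](σ[d<=4]((S − π[z,d](ρ[d/f](ρ[z/x](σ[x='q'](R))))))) → 1

E1 result:
z | h
r | 6
r | 7
s | 7
E2 result:
z | h
p | 3
Witness: ('r', 7) appears 1× in E1 but 0× in E2.

no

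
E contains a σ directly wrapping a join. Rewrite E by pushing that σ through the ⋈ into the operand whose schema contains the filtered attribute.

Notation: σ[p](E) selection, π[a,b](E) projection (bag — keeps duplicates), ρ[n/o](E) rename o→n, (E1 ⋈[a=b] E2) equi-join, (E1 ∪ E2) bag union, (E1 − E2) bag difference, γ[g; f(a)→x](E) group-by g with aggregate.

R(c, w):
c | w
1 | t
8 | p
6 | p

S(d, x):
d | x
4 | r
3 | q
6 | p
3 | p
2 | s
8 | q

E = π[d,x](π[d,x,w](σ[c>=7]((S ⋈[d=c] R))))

σ filters on c, owned by the right side.
E' = π[d,x](π[d,x,w]((S ⋈[d=c] σ[c>=7](R))))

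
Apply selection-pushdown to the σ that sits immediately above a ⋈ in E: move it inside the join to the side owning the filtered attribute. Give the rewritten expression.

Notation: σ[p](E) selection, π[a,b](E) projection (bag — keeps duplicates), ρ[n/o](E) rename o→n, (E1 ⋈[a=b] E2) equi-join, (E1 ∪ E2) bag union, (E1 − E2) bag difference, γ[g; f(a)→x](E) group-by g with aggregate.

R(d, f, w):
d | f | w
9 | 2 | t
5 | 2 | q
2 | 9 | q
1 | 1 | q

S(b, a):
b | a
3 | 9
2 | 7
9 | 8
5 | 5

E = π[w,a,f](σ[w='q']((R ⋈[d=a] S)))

σ filters on w, owned by the left side.
E' = π[w,a,f]((σ[w='q'](R) ⋈[d=a] S))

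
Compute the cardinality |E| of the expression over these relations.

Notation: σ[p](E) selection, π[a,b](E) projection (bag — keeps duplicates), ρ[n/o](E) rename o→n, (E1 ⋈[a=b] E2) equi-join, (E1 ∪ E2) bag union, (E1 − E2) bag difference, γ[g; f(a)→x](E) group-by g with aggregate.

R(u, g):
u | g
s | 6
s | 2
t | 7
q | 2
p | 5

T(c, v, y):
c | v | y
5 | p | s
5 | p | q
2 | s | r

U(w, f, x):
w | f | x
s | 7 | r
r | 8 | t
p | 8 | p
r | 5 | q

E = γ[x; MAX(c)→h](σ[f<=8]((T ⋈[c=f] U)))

Row counts bottom-up:
  T → 3
  U → 4
  (T ⋈[c=f] U) → 2
  σ[f<=8]((T ⋈[c=f] U)) → 2
  γ[x; MAX(c)→h](σ[f<=8]((T ⋈[c=f] U))) → 1

|E| = 1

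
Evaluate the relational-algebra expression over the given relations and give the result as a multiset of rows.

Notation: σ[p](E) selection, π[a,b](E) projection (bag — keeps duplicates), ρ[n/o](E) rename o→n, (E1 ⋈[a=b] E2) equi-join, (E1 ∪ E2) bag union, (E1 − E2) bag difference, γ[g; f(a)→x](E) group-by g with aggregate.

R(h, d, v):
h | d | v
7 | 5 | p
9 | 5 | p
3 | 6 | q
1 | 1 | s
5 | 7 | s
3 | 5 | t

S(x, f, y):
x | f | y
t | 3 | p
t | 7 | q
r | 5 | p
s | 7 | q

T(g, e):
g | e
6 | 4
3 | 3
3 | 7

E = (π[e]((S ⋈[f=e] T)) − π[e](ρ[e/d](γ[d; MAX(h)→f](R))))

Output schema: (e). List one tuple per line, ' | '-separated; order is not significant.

Per-node cardinality:
  S → 4
  T → 3
  (S ⋈[f=e] T) → 3
  π[e]((S ⋈[f=e] T)) → 3
  R → 6
  γ[d; MAX(h)→f](R) → 4
  ρ[e/d](γ[d; MAX(h)→f](R)) → 4
  π[e](ρ[e/d](γ[d; MAX(h)→f](R))) → 4
  (π[e]((S ⋈[f=e] T)) − π[e](ρ[e/d](γ[d; MAX(h)→f](R)))) → 2

== RESULT ==
e
3
7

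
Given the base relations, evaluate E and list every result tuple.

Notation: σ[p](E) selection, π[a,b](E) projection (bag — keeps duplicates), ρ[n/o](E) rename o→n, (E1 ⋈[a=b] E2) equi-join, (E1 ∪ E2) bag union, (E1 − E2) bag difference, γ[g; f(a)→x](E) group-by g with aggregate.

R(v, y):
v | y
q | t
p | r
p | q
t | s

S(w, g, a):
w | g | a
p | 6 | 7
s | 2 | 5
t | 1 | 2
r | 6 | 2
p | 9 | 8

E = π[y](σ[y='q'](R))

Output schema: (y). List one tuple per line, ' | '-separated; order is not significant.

Subexpression sizes:
  R → 4
  σ[y='q'](R) → 1
  π[y](σ[y='q'](R)) → 1

== RESULT ==
y
q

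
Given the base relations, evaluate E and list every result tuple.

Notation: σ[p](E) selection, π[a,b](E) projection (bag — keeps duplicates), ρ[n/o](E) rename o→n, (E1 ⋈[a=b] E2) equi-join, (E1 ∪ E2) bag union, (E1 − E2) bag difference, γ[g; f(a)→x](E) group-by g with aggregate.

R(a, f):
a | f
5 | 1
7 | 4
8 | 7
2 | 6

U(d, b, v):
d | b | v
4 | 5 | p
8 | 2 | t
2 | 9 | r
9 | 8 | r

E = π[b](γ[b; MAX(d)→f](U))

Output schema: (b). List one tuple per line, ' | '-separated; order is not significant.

Subexpression sizes:
  U → 4
  γ[b; MAX(d)→f](U) → 4
  π[b](γ[b; MAX(d)→f](U)) → 4

== RESULT ==
b
2
5
8
9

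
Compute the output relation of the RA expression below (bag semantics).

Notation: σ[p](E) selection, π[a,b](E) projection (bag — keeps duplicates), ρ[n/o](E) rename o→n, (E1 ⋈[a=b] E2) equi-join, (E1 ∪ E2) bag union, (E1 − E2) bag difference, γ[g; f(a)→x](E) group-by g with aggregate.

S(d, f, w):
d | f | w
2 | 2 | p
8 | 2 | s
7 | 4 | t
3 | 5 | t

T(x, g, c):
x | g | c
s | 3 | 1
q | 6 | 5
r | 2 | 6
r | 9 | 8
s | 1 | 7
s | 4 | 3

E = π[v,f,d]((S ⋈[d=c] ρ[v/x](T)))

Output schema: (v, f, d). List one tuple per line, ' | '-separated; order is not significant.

Stepwise |·|:
  S → 4
  T → 6
  ρ[v/x](T) → 6
  (S ⋈[d=c] ρ[v/x](T)) → 3
  π[v,f,d]((S ⋈[d=c] ρ[v/x](T))) → 3

== RESULT ==
v | f | d
r | 2 | 8
s | 4 | 7
s | 5 | 3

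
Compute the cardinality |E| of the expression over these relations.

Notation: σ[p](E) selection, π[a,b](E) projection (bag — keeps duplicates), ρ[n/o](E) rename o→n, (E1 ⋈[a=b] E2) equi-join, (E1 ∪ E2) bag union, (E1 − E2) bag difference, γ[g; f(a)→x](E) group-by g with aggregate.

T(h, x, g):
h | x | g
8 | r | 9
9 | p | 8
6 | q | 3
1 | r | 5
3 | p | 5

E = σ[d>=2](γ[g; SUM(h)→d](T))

Stepwise |·|:
  T → 5
  γ[g; SUM(h)→d](T) → 4
  σ[d>=2](γ[g; SUM(h)→d](T)) → 4

|E| = 4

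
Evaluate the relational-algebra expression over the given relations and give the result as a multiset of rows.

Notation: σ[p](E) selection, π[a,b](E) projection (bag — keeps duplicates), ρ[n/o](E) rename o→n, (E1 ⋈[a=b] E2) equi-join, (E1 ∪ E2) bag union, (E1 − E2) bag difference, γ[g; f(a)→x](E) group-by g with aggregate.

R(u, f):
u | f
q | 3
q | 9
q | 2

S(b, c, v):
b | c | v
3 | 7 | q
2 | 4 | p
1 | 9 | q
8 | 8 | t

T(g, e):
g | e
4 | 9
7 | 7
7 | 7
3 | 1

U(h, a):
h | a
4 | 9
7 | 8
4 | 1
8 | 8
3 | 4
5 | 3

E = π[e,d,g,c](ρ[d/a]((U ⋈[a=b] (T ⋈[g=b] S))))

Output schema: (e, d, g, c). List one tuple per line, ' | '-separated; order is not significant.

Row counts bottom-up:
  U → 6
  T → 4
  S → 4
  (T ⋈[g=b] S) → 1
  (U ⋈[a=b] (T ⋈[g=b] S)) → 1
  ρ[d/a]((U ⋈[a=b] (T ⋈[g=b] S))) → 1
  π[e,d,g,c](ρ[d/a]((U ⋈[a=b] (T ⋈[g=b] S)))) → 1

== RESULT ==
e | d | g | c
1 | 3 | 3 | 7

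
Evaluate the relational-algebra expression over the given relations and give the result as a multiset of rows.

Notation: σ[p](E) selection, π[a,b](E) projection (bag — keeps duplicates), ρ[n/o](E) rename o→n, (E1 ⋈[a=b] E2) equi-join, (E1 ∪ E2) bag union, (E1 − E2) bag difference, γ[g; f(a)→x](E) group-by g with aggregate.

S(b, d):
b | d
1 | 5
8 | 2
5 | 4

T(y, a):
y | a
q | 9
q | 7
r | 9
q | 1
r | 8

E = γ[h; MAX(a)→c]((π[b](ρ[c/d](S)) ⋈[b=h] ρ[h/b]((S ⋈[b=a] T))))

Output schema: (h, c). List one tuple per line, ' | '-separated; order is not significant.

Subexpression sizes:
  S → 3
  ρ[c/d](S) → 3
  π[b](ρ[c/d](S)) → 3
  S → 3
  T → 5
  (S ⋈[b=a] T) → 2
  ρ[h/b]((S ⋈[b=a] T)) → 2
  (π[b](ρ[c/d](S)) ⋈[b=h] ρ[h/b]((S ⋈[b=a] T))) → 2
  γ[h; MAX(a)→c]((π[b](ρ[c/d](S)) ⋈[b=h] ρ[h/b]((S ⋈[b=a] T)))) → 2

== RESULT ==
h | c
1 | 1
8 | 8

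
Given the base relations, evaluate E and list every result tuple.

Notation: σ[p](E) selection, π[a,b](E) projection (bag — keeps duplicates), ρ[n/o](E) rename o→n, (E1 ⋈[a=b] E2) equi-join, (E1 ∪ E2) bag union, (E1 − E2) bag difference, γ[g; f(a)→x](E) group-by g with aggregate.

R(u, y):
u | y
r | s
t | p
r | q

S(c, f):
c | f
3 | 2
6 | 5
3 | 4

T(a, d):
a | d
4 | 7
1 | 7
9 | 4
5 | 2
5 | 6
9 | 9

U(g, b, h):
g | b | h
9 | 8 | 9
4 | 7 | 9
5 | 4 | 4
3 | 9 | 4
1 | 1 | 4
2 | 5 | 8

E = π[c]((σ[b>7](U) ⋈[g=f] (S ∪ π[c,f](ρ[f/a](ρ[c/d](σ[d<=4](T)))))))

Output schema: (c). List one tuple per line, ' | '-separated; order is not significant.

Row counts bottom-up:
  U → 6
  σ[b>7](U) → 2
  S → 3
  T → 6
  σ[d<=4](T) → 2
  ρ[c/d](σ[d<=4](T)) → 2
  ρ[f/a](ρ[c/d](σ[d<=4](T))) → 2
  π[c,f](ρ[f/a](ρ[c/d](σ[d<=4](T)))) → 2
  (S ∪ π[c,f](ρ[f/a](ρ[c/d](σ[d<=4](T))))) → 5
  (σ[b>7](U) ⋈[g=f] (S ∪ π[c,f](ρ[f/a](ρ[c/d](σ[d<=4](T)))))) → 1
  π[c]((σ[b>7](U) ⋈[g=f] (S ∪ π[c,f](ρ[f/a](ρ[c/d](σ[d<=4](T))))))) → 1

== RESULT ==
c
4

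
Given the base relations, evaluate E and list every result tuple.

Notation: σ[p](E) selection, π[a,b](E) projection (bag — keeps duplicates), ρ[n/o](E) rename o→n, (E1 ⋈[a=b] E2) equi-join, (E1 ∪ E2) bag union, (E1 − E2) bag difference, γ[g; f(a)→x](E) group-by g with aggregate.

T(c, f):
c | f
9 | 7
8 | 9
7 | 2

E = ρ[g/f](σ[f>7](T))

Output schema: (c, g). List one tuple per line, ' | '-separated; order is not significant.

Per-node cardinality:
  T → 3
  σ[f>7](T) → 1
  ρ[g/f](σ[f>7](T)) → 1

== RESULT ==
c | g
8 | 9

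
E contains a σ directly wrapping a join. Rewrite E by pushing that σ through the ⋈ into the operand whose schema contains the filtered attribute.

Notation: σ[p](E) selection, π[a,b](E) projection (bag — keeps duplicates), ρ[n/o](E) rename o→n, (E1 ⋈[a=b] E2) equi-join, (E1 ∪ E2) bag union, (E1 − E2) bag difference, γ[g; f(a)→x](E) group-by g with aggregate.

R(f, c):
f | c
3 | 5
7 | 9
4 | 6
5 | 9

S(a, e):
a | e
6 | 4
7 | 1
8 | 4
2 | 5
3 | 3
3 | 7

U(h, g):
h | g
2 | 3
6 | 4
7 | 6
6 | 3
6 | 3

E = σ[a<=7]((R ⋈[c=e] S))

σ filters on a, owned by the right side.
E' = (R ⋈[c=e] σ[a<=7](S))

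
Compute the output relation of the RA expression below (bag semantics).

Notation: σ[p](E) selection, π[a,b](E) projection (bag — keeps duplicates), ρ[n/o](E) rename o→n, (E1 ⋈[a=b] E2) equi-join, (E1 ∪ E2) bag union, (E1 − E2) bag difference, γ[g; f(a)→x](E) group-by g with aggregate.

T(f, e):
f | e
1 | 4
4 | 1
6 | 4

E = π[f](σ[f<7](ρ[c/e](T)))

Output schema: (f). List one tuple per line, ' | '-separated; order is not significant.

Subexpression sizes:
  T → 3
  ρ[c/e](T) → 3
  σ[f<7](ρ[c/e](T)) → 3
  π[f](σ[f<7](ρ[c/e](T))) → 3

== RESULT ==
f
1
4
6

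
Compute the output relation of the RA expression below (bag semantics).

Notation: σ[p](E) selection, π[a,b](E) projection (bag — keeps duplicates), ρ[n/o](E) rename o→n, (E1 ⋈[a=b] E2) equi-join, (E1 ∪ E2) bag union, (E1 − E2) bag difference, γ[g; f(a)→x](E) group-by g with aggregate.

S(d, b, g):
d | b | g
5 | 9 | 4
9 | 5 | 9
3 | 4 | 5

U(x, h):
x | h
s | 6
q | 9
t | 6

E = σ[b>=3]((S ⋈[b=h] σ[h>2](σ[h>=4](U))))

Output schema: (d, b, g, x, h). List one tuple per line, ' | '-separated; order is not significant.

Stepwise |·|:
  S → 3
  U → 3
  σ[h>=4](U) → 3
  σ[h>2](σ[h>=4](U)) → 3
  (S ⋈[b=h] σ[h>2](σ[h>=4](U))) → 1
  σ[b>=3]((S ⋈[b=h] σ[h>2](σ[h>=4](U)))) → 1

== RESULT ==
d | b | g | x | h
5 | 9 | 4 | q | 9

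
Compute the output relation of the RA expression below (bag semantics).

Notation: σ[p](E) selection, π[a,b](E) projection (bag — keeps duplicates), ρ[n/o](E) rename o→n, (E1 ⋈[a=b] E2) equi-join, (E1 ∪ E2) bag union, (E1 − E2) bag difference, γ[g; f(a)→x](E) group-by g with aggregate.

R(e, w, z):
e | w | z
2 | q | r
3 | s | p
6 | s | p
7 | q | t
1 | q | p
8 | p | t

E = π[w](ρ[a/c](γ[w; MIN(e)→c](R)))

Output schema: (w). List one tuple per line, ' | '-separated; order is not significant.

Stepwise |·|:
  R → 6
  γ[w; MIN(e)→c](R) → 3
  ρ[a/c](γ[w; MIN(e)→c](R)) → 3
  π[w](ρ[a/c](γ[w; MIN(e)→c](R))) → 3

== RESULT ==
w
p
q
s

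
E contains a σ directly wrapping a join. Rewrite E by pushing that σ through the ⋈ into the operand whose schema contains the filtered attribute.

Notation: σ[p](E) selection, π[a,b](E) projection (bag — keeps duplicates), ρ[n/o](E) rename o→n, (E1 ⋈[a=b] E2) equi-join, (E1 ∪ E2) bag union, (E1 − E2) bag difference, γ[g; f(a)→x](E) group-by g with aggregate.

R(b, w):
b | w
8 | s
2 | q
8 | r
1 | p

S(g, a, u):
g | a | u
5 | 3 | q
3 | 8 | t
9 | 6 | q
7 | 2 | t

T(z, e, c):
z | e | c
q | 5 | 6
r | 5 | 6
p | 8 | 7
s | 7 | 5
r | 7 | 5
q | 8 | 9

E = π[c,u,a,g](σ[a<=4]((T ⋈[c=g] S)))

σ filters on a, owned by the right side.
E' = π[c,u,a,g]((T ⋈[c=g] σ[a<=4](S)))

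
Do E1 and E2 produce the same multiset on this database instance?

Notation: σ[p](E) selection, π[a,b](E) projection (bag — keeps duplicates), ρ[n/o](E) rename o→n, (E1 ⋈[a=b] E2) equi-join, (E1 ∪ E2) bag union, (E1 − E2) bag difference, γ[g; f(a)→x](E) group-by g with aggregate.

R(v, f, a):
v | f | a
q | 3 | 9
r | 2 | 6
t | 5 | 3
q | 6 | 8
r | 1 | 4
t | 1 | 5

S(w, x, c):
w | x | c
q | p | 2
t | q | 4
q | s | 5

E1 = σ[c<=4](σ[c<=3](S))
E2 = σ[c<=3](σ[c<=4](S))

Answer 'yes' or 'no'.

E1 row counts bottom-up:
  S → 3
  σ[c<=3](S) → 1
  σ[c<=4](σ[c<=3](S)) → 1
E2 row counts bottom-up:
  S → 3
  σ[c<=4](S) → 2
  σ[c<=3](σ[c<=4](S)) → 1

E1 and E2 produce the same multiset:
w | x | c
q | p | 2

yes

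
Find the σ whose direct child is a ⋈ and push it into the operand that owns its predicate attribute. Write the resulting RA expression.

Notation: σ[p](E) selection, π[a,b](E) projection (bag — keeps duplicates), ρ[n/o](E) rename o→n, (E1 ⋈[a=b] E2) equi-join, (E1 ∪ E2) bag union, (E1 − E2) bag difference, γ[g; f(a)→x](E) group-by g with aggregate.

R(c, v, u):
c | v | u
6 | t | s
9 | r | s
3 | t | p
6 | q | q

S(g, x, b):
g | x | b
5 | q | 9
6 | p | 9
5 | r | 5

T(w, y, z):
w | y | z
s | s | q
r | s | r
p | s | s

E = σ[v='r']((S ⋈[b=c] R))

σ filters on v, owned by the right side.
E' = (S ⋈[b=c] σ[v='r'](R))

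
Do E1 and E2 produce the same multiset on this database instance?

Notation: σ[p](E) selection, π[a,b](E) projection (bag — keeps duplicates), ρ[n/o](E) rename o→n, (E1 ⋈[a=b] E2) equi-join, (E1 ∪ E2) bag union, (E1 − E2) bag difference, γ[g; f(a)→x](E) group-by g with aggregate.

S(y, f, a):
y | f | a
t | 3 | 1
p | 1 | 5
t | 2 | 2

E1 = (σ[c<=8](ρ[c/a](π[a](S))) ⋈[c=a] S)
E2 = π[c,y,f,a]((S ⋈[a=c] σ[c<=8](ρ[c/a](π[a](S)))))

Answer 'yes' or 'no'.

E1 subexpression sizes:
  S → 3
  π[a](S) → 3
  ρ[c/a](π[a](S)) → 3
  σ[c<=8](ρ[c/a](π[a](S))) → 3
  S → 3
  (σ[c<=8](ρ[c/a](π[a](S))) ⋈[c=a] S) → 3
E2 subexpression sizes:
  S → 3
  S → 3
  π[a](S) → 3
  ρ[c/a](π[a](S)) → 3
  σ[c<=8](ρ[c/a](π[a](S))) → 3
  (S ⋈[a=c] σ[c<=8](ρ[c/a](π[a](S)))) → 3
  π[c,y,f,a]((S ⋈[a=c] σ[c<=8](ρ[c/a](π[a](S))))) → 3

E1 and E2 produce the same multiset:
c | y | f | a
1 | t | 3 | 1
2 | t | 2 | 2
5 | p | 1 | 5

yes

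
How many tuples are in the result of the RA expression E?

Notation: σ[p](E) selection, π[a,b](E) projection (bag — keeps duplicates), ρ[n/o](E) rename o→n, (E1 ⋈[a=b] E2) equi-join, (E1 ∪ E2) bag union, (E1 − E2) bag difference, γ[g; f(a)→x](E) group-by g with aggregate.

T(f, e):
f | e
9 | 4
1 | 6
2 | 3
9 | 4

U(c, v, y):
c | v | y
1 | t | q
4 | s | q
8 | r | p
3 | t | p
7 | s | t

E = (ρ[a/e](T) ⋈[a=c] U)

Row counts bottom-up:
  T → 4
  ρ[a/e](T) → 4
  U → 5
  (ρ[a/e](T) ⋈[a=c] U) → 3

|E| = 3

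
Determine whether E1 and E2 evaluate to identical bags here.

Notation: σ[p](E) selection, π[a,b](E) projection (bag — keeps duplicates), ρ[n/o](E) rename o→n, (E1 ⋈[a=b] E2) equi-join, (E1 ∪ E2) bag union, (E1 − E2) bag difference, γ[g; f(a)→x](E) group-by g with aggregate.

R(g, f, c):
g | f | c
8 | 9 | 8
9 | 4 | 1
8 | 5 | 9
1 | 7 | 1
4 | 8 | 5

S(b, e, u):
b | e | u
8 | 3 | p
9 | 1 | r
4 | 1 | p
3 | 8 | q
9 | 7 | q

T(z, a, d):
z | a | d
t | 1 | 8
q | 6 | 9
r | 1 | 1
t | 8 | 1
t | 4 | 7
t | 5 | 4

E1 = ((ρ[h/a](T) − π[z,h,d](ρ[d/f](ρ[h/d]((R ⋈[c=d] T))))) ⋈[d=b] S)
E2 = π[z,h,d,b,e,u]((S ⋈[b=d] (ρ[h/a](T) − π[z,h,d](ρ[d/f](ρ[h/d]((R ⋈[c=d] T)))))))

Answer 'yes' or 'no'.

E1 row counts bottom-up:
  T → 6
  ρ[h/a](T) → 6
  R → 5
  T → 6
  (R ⋈[c=d] T) → 6
  ρ[h/d]((R ⋈[c=d] T)) → 6
  ρ[d/f](ρ[h/d]((R ⋈[c=d] T))) → 6
  π[z,h,d](ρ[d/f](ρ[h/d]((R ⋈[c=d] T)))) → 6
  (ρ[h/a](T) − π[z,h,d](ρ[d/f](ρ[h/d]((R ⋈[c=d] T))))) → 6
  S → 5
  ((ρ[h/a](T) − π[z,h,d](ρ[d/f](ρ[h/d]((R ⋈[c=d] T))))) ⋈[d=b] S) → 4
E2 row counts bottom-up:
  S → 5
  T → 6
  ρ[h/a](T) → 6
  R → 5
  T → 6
  (R ⋈[c=d] T) → 6
  ρ[h/d]((R ⋈[c=d] T)) → 6
  ρ[d/f](ρ[h/d]((R ⋈[c=d] T))) → 6
  π[z,h,d](ρ[d/f](ρ[h/d]((R ⋈[c=d] T)))) → 6
  (ρ[h/a](T) − π[z,h,d](ρ[d/f](ρ[h/d]((R ⋈[c=d] T))))) → 6
  (S ⋈[b=d] (ρ[h/a](T) − π[z,h,d](ρ[d/f](ρ[h/d]((R ⋈[c=d] T)))))) → 4
  π[z,h,d,b,e,u]((S ⋈[b=d] (ρ[h/a](T) − π[z,h,d](ρ[d/f](ρ[h/d]((R ⋈[c=d] T))))))) → 4

E1 and E2 produce the same multiset:
z | h | d | b | e | u
q | 6 | 9 | 9 | 1 | r
q | 6 | 9 | 9 | 7 | q
t | 1 | 8 | 8 | 3 | p
t | 5 | 4 | 4 | 1 | p

yes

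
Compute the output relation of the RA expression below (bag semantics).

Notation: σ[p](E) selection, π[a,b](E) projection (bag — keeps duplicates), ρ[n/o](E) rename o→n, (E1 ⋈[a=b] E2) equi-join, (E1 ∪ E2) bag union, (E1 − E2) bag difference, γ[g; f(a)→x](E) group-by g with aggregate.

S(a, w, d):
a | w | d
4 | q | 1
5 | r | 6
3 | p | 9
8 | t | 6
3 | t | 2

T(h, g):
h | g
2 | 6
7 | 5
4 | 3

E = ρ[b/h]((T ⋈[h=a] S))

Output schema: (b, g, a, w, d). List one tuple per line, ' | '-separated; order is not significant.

Subexpression sizes:
  T → 3
  S → 5
  (T ⋈[h=a] S) → 1
  ρ[b/h]((T ⋈[h=a] S)) → 1

== RESULT ==
b | g | a | w | d
4 | 3 | 4 | q | 1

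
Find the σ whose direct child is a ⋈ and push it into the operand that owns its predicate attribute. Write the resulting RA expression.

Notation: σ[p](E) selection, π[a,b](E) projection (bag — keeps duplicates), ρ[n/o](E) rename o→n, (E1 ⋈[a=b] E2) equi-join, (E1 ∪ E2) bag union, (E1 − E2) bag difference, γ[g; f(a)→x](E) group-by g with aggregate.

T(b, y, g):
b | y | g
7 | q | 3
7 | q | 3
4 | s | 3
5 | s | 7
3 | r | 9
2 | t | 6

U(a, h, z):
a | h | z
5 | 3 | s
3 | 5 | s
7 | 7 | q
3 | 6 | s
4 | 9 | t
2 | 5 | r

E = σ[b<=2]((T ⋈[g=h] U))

σ filters on b, owned by the left side.
E' = (σ[b<=2](T) ⋈[g=h] U)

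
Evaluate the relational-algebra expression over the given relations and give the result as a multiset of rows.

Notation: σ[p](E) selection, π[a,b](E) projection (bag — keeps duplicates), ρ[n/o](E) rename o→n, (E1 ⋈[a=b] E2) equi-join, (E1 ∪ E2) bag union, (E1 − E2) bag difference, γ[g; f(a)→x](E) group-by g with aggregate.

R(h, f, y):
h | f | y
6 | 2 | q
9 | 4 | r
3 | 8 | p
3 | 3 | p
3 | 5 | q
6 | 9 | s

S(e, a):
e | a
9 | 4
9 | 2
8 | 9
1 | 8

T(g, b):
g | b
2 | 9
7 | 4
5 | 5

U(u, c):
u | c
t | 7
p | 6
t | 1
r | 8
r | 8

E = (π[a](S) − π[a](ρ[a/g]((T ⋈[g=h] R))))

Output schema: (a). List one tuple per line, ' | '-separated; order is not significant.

Per-node cardinality:
  S → 4
  π[a](S) → 4
  T → 3
  R → 6
  (T ⋈[g=h] R) → 0
  ρ[a/g]((T ⋈[g=h] R)) → 0
  π[a](ρ[a/g]((T ⋈[g=h] R))) → 0
  (π[a](S) − π[a](ρ[a/g]((T ⋈[g=h] R)))) → 4

== RESULT ==
a
2
4
8
9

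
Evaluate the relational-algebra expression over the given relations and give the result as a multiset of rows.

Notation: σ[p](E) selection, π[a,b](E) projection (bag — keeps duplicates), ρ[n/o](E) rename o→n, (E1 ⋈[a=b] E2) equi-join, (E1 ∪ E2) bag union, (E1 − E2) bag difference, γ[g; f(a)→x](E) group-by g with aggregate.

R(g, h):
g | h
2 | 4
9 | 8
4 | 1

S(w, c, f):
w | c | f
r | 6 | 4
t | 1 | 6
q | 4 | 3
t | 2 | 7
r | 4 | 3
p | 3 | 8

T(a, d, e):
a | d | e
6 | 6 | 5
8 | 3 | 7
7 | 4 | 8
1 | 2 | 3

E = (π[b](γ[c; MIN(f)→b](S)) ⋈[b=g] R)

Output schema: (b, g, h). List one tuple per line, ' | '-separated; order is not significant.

Subexpression sizes:
  S → 6
  γ[c; MIN(f)→b](S) → 5
  π[b](γ[c; MIN(f)→b](S)) → 5
  R → 3
  (π[b](γ[c; MIN(f)→b](S)) ⋈[b=g] R) → 1

== RESULT ==
b | g | h
4 | 4 | 1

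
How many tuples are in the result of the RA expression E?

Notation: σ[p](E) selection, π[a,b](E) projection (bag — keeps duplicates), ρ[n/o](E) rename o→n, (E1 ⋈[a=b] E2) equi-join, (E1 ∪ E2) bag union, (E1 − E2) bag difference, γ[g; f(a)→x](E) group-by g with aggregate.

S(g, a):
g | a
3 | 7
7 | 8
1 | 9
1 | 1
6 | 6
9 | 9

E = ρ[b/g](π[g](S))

Row counts bottom-up:
  S → 6
  π[g](S) → 6
  ρ[b/g](π[g](S)) → 6

|E| = 6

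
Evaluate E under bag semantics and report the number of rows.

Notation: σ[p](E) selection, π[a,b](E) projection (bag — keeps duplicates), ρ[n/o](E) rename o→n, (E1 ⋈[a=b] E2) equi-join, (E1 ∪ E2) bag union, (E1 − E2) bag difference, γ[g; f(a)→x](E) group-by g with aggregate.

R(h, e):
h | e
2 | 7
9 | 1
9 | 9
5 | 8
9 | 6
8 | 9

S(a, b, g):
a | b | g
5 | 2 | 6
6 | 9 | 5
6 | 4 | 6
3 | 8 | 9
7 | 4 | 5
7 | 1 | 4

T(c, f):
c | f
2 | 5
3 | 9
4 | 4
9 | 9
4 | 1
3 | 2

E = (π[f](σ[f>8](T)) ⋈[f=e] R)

Row counts bottom-up:
  T → 6
  σ[f>8](T) → 2
  π[f](σ[f>8](T)) → 2
  R → 6
  (π[f](σ[f>8](T)) ⋈[f=e] R) → 4

|E| = 4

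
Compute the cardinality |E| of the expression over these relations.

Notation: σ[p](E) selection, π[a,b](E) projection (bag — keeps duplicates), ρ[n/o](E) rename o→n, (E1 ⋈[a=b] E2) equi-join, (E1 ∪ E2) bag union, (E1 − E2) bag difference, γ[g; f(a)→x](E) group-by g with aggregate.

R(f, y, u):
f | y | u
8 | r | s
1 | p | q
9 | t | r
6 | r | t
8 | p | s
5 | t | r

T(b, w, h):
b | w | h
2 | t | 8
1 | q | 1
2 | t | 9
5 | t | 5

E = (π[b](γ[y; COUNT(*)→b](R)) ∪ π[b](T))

Row counts bottom-up:
  R → 6
  γ[y; COUNT(*)→b](R) → 3
  π[b](γ[y; COUNT(*)→b](R)) → 3
  T → 4
  π[b](T) → 4
  (π[b](γ[y; COUNT(*)→b](R)) ∪ π[b](T)) → 7

|E| = 7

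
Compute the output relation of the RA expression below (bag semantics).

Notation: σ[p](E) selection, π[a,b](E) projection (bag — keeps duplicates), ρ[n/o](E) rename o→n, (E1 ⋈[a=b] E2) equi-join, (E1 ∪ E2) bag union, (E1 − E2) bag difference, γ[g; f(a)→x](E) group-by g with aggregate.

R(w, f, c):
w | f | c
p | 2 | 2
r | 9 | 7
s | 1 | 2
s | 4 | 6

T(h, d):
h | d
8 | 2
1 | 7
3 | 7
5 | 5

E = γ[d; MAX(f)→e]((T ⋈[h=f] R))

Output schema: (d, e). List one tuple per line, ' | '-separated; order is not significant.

Subexpression sizes:
  T → 4
  R → 4
  (T ⋈[h=f] R) → 1
  γ[d; MAX(f)→e]((T ⋈[h=f] R)) → 1

== RESULT ==
d | e
7 | 1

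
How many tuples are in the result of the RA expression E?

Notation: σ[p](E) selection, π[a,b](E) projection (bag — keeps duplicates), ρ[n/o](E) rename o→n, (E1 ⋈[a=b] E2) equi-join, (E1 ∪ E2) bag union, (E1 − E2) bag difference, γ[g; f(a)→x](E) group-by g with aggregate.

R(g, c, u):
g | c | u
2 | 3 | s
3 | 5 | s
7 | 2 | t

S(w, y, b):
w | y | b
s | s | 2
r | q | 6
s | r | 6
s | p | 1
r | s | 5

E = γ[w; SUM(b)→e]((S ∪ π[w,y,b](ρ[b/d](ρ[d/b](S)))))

Row counts bottom-up:
  S → 5
  S → 5
  ρ[d/b](S) → 5
  ρ[b/d](ρ[d/b](S)) → 5
  π[w,y,b](ρ[b/d](ρ[d/b](S))) → 5
  (S ∪ π[w,y,b](ρ[b/d](ρ[d/b](S)))) → 10
  γ[w; SUM(b)→e]((S ∪ π[w,y,b](ρ[b/d](ρ[d/b](S))))) → 2

|E| = 2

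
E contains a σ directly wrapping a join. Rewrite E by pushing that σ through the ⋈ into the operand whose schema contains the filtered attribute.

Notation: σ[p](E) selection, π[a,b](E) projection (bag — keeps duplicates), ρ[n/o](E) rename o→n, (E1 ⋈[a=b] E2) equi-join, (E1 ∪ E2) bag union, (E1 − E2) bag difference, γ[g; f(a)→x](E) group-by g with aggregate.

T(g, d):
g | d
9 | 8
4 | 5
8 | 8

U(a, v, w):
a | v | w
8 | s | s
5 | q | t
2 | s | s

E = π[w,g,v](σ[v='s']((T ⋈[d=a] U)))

σ filters on v, owned by the right side.
E' = π[w,g,v]((T ⋈[d=a] σ[v='s'](U)))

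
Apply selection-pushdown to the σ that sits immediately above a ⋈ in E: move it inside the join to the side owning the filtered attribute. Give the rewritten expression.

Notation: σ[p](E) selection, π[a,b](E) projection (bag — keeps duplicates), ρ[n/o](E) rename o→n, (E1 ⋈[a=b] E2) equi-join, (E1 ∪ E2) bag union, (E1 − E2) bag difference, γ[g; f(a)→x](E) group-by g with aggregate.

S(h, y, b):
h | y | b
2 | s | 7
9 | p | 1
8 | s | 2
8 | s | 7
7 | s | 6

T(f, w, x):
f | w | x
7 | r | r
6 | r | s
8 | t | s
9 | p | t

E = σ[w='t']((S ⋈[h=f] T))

σ filters on w, owned by the right side.
E' = (S ⋈[h=f] σ[w='t'](T))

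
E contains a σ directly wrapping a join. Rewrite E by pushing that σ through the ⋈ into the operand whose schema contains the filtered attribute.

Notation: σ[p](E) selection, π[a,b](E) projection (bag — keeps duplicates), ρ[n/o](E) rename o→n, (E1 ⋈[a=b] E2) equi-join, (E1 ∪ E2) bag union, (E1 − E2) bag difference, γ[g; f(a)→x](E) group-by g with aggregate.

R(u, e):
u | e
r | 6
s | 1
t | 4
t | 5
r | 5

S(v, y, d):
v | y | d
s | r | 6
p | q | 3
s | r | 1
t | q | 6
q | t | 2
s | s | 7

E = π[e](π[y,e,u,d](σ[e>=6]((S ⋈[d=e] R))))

σ filters on e, owned by the right side.
E' = π[e](π[y,e,u,d]((S ⋈[d=e] σ[e>=6](R))))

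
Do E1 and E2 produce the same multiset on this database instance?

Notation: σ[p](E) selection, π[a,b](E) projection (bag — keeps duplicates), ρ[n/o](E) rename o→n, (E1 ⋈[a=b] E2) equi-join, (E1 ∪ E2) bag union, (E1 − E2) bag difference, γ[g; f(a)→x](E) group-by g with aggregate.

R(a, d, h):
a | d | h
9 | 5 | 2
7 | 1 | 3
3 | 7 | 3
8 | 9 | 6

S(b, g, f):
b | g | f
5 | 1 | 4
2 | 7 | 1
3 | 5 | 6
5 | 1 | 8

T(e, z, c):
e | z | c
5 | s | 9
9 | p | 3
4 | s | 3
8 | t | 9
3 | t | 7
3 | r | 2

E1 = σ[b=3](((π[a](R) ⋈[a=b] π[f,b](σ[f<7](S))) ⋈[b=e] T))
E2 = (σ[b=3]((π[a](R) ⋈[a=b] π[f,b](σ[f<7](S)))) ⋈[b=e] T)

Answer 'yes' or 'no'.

E1 stepwise |·|:
  R → 4
  π[a](R) → 4
  S → 4
  σ[f<7](S) → 3
  π[f,b](σ[f<7](S)) → 3
  (π[a](R) ⋈[a=b] π[f,b](σ[f<7](S))) → 1
  T → 6
  ((π[a](R) ⋈[a=b] π[f,b](σ[f<7](S))) ⋈[b=e] T) → 2
  σ[b=3](((π[a](R) ⋈[a=b] π[f,b](σ[f<7](S))) ⋈[b=e] T)) → 2
E2 stepwise |·|:
  R → 4
  π[a](R) → 4
  S → 4
  σ[f<7](S) → 3
  π[f,b](σ[f<7](S)) → 3
  (π[a](R) ⋈[a=b] π[f,b](σ[f<7](S))) → 1
  σ[b=3]((π[a](R) ⋈[a=b] π[f,b](σ[f<7](S)))) → 1
  T → 6
  (σ[b=3]((π[a](R) ⋈[a=b] π[f,b](σ[f<7](S)))) ⋈[b=e] T) → 2

E1 and E2 produce the same multiset:
a | f | b | e | z | c
3 | 6 | 3 | 3 | r | 2
3 | 6 | 3 | 3 | t | 7

yes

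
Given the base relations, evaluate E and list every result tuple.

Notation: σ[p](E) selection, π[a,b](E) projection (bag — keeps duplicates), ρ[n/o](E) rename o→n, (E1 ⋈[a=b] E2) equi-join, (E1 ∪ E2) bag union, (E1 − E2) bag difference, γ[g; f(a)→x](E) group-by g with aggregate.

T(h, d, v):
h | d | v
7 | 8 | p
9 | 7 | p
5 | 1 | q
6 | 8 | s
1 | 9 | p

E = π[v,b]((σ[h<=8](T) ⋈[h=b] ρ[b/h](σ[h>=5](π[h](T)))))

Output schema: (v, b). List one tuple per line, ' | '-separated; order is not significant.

Per-node cardinality:
  T → 5
  σ[h<=8](T) → 4
  T → 5
  π[h](T) → 5
  σ[h>=5](π[h](T)) → 4
  ρ[b/h](σ[h>=5](π[h](T))) → 4
  (σ[h<=8](T) ⋈[h=b] ρ[b/h](σ[h>=5](π[h](T)))) → 3
  π[v,b]((σ[h<=8](T) ⋈[h=b] ρ[b/h](σ[h>=5](π[h](T))))) → 3

== RESULT ==
v | b
p | 7
q | 5
s | 6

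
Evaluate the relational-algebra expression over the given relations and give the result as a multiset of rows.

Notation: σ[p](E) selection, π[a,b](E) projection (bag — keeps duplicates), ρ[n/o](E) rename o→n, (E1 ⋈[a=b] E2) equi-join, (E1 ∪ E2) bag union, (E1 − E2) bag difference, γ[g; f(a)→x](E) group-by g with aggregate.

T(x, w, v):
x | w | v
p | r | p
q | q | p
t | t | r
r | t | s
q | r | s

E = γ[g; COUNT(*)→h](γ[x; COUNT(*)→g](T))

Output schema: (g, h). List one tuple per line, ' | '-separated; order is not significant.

Row counts bottom-up:
  T → 5
  γ[x; COUNT(*)→g](T) → 4
  γ[g; COUNT(*)→h](γ[x; COUNT(*)→g](T)) → 2

== RESULT ==
g | h
1 | 3
2 | 1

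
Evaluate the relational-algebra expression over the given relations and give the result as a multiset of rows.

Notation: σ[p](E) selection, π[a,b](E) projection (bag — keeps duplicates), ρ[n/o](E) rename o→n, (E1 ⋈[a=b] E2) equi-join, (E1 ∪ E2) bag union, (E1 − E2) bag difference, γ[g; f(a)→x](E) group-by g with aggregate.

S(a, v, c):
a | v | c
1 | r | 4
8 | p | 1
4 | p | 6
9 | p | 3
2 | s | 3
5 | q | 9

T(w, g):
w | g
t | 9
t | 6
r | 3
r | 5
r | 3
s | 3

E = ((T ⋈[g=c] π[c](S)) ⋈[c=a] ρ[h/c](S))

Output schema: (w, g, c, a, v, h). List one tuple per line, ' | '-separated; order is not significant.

Subexpression sizes:
  T → 6
  S → 6
  π[c](S) → 6
  (T ⋈[g=c] π[c](S)) → 8
  S → 6
  ρ[h/c](S) → 6
  ((T ⋈[g=c] π[c](S)) ⋈[c=a] ρ[h/c](S)) → 1

== RESULT ==
w | g | c | a | v | h
t | 9 | 9 | 9 | p | 3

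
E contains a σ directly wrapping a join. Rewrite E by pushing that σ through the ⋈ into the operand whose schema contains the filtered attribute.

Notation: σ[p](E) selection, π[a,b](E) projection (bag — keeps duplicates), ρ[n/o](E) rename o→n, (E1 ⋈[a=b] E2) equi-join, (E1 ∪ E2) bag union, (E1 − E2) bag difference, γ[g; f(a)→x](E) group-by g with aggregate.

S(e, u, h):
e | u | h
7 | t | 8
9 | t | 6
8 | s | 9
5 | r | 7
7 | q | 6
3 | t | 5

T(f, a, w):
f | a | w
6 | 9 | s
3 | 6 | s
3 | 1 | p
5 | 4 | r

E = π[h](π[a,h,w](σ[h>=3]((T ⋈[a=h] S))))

σ filters on h, owned by the right side.
E' = π[h](π[a,h,w]((T ⋈[a=h] σ[h>=3](S))))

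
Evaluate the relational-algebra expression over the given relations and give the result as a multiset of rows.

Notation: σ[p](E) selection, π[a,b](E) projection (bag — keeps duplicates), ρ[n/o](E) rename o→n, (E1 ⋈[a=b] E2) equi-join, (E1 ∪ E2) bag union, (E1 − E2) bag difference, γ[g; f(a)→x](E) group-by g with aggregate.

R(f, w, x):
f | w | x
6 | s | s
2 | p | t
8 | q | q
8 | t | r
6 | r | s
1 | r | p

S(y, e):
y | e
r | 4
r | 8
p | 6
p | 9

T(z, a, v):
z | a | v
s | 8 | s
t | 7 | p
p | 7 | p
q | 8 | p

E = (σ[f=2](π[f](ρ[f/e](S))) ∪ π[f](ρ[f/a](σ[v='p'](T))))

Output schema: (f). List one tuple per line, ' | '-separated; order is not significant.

Subexpression sizes:
  S → 4
  ρ[f/e](S) → 4
  π[f](ρ[f/e](S)) → 4
  σ[f=2](π[f](ρ[f/e](S))) → 0
  T → 4
  σ[v='p'](T) → 3
  ρ[f/a](σ[v='p'](T)) → 3
  π[f](ρ[f/a](σ[v='p'](T))) → 3
  (σ[f=2](π[f](ρ[f/e](S))) ∪ π[f](ρ[f/a](σ[v='p'](T)))) → 3

== RESULT ==
f
7
7
8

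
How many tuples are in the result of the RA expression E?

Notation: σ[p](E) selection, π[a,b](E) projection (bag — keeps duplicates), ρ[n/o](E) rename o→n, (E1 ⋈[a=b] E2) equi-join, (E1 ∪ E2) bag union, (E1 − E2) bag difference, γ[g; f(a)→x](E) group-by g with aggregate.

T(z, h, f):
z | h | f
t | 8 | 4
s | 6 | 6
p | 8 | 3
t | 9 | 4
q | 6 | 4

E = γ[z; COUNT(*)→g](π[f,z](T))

Stepwise |·|:
  T → 5
  π[f,z](T) → 5
  γ[z; COUNT(*)→g](π[f,z](T)) → 4

|E| = 4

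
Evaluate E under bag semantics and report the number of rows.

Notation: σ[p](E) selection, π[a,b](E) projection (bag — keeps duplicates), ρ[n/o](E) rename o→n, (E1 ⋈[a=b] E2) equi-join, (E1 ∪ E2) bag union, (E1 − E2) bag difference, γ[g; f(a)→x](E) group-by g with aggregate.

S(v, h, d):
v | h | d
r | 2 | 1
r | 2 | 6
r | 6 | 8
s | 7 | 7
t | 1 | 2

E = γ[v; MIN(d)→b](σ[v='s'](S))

Per-node cardinality:
  S → 5
  σ[v='s'](S) → 1
  γ[v; MIN(d)→b](σ[v='s'](S)) → 1

|E| = 1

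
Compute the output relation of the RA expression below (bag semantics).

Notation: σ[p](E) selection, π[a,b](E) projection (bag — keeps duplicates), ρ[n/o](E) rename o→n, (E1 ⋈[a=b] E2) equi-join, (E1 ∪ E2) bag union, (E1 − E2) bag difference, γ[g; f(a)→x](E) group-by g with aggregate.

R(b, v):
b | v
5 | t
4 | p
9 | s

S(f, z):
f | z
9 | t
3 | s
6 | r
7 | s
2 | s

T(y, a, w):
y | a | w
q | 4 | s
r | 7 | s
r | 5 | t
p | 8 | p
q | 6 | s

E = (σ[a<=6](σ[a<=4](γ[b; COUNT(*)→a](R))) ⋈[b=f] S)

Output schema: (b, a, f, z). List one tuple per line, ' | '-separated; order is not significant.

Subexpression sizes:
  R → 3
  γ[b; COUNT(*)→a](R) → 3
  σ[a<=4](γ[b; COUNT(*)→a](R)) → 3
  σ[a<=6](σ[a<=4](γ[b; COUNT(*)→a](R))) → 3
  S → 5
  (σ[a<=6](σ[a<=4](γ[b; COUNT(*)→a](R))) ⋈[b=f] S) → 1

== RESULT ==
b | a | f | z
9 | 1 | 9 | t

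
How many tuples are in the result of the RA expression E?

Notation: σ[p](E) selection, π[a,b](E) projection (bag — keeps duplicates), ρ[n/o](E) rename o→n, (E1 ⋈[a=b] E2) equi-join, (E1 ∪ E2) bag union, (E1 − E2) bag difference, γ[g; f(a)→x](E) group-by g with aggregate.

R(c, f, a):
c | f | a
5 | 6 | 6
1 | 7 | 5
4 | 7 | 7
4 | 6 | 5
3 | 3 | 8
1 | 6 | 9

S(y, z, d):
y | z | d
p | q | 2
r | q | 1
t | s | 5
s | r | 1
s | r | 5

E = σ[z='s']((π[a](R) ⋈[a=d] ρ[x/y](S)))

Stepwise |·|:
  R → 6
  π[a](R) → 6
  S → 5
  ρ[x/y](S) → 5
  (π[a](R) ⋈[a=d] ρ[x/y](S)) → 4
  σ[z='s']((π[a](R) ⋈[a=d] ρ[x/y](S))) → 2

|E| = 2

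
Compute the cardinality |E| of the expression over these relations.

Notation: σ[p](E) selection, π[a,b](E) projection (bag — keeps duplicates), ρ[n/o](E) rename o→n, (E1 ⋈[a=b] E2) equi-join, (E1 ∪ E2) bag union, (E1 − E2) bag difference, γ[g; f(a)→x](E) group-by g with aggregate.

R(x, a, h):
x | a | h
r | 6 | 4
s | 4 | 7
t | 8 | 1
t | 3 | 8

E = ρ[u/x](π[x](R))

Stepwise |·|:
  R → 4
  π[x](R) → 4
  ρ[u/x](π[x](R)) → 4

|E| = 4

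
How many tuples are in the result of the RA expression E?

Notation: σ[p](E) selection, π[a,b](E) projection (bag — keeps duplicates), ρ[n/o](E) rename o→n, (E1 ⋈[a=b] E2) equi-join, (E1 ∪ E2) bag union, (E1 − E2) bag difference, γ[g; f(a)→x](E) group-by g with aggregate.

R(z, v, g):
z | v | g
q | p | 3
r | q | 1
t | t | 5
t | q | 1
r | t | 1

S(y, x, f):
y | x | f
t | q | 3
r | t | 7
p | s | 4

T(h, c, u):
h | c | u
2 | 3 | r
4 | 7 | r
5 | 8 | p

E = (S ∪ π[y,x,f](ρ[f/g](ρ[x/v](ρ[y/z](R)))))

Row counts bottom-up:
  S → 3
  R → 5
  ρ[y/z](R) → 5
  ρ[x/v](ρ[y/z](R)) → 5
  ρ[f/g](ρ[x/v](ρ[y/z](R))) → 5
  π[y,x,f](ρ[f/g](ρ[x/v](ρ[y/z](R)))) → 5
  (S ∪ π[y,x,f](ρ[f/g](ρ[x/v](ρ[y/z](R))))) → 8

|E| = 8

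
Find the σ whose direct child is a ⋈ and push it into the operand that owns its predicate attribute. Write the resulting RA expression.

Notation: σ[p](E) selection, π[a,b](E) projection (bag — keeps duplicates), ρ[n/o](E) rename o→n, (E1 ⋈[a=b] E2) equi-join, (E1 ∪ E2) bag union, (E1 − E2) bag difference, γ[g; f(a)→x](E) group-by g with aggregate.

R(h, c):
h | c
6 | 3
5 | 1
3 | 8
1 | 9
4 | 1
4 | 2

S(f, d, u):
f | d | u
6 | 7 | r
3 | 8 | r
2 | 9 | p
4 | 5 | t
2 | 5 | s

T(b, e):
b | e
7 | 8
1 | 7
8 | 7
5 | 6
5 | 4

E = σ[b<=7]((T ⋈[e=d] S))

σ filters on b, owned by the left side.
E' = (σ[b<=7](T) ⋈[e=d] S)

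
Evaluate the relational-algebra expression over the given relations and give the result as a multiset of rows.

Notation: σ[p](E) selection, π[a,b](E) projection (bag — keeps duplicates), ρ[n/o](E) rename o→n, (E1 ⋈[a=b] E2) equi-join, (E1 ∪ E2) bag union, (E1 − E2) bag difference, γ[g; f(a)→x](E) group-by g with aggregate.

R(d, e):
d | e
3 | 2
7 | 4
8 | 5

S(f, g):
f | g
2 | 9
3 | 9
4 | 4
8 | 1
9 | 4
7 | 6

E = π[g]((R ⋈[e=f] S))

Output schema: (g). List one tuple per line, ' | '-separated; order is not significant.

Stepwise |·|:
  R → 3
  S → 6
  (R ⋈[e=f] S) → 2
  π[g]((R ⋈[e=f] S)) → 2

== RESULT ==
g
4
9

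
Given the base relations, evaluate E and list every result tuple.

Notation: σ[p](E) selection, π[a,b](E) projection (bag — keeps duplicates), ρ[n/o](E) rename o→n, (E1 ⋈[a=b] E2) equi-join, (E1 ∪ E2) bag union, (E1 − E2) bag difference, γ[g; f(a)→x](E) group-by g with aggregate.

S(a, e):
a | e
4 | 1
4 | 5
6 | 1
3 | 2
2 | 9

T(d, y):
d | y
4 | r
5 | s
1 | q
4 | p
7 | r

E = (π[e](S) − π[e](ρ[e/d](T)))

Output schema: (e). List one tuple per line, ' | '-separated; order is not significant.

Stepwise |·|:
  S → 5
  π[e](S) → 5
  T → 5
  ρ[e/d](T) → 5
  π[e](ρ[e/d](T)) → 5
  (π[e](S) − π[e](ρ[e/d](T))) → 3

== RESULT ==
e
1
2
9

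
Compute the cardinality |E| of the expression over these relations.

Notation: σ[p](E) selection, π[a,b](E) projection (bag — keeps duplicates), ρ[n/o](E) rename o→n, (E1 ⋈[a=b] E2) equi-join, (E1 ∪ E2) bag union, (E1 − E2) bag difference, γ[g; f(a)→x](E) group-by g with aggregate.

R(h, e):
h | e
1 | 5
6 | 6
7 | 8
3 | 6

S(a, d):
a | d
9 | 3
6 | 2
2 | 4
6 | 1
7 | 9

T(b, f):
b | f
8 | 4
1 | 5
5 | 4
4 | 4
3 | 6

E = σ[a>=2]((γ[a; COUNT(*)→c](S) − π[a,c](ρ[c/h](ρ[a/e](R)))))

Subexpression sizes:
  S → 5
  γ[a; COUNT(*)→c](S) → 4
  R → 4
  ρ[a/e](R) → 4
  ρ[c/h](ρ[a/e](R)) → 4
  π[a,c](ρ[c/h](ρ[a/e](R))) → 4
  (γ[a; COUNT(*)→c](S) − π[a,c](ρ[c/h](ρ[a/e](R)))) → 4
  σ[a>=2]((γ[a; COUNT(*)→c](S) − π[a,c](ρ[c/h](ρ[a/e](R))))) → 4

|E| = 4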